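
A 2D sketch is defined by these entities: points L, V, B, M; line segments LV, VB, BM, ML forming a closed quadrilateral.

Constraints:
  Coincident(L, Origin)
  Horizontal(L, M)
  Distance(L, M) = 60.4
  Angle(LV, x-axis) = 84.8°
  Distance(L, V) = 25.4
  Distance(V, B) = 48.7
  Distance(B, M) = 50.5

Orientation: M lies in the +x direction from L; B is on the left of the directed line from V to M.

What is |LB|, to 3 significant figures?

66.1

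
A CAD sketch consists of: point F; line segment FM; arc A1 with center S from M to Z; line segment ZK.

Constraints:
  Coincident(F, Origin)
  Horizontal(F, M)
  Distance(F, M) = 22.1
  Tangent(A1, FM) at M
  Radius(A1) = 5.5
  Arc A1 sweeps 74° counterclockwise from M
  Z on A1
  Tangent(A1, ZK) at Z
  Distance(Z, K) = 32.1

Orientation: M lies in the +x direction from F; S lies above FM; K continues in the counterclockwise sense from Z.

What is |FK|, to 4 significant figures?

50.27

On A1, M sits at bearing -90° from S; a 74° counterclockwise sweep puts Z at bearing -16°, so Z = S + 5.5·(cos -16°, sin -16°) = (27.39, 3.984). The tangent condition forces SZ to be normal to ZK, so ZK runs along (−sin -16°, cos -16°); with |ZK| = 32.1, K = (36.23, 34.84). Then |FK| = |K − F| = 50.27.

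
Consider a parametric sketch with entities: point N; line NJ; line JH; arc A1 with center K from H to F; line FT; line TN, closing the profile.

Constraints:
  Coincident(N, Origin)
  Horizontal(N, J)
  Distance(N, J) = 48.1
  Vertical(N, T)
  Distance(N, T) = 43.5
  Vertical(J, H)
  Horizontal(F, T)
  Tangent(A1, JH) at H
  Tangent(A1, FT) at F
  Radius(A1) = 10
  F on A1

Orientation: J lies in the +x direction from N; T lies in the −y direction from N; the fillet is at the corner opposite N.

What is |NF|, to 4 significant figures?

57.83

The virtual corner opposite N is at (48.10, -43.50). Since A1 is tangent to JH there, KH ⟂ JH and the tangent condition forces KF to be normal to FT, with radius 10.0, so the center K sits 10.0 in from both sides at K = (38.10, -33.50). That places the tangent points at H = (48.10, -33.50) on JH and F = (38.10, -43.50) on FT. Then |NF| = |F − N| = 57.83.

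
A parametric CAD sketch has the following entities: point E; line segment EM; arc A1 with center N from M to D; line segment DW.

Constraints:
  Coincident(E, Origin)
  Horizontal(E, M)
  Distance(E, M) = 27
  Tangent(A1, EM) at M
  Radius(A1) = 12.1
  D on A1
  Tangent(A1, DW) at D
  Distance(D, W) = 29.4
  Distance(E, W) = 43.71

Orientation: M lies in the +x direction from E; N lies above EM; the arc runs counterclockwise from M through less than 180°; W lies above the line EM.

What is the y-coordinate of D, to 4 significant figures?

20.77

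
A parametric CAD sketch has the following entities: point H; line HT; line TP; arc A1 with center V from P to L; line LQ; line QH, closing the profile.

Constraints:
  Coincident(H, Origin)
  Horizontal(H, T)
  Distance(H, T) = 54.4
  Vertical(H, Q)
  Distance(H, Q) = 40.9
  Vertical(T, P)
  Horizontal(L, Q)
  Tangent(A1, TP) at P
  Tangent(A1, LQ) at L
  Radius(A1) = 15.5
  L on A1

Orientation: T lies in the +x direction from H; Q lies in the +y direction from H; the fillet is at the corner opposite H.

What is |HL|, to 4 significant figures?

56.44

H is at the origin; HT is horizontal with |HT| = 54.4 and T on the +x side, so T = (54.40, 0.000). H and Q share the same x with |HQ| = 40.9 and Q on the +y side, so Q = (0.000, 40.90). The virtual corner opposite H is at (54.40, 40.90). Since A1 is tangent to TP there, VP ⟂ TP and the tangent condition forces VL to be normal to LQ, with radius 15.5, so the center V sits 15.5 in from both sides at V = (38.90, 25.40). That places the tangent points at P = (54.40, 25.40) on TP and L = (38.90, 40.90) on LQ. Then |HL| = |L − H| = 56.44.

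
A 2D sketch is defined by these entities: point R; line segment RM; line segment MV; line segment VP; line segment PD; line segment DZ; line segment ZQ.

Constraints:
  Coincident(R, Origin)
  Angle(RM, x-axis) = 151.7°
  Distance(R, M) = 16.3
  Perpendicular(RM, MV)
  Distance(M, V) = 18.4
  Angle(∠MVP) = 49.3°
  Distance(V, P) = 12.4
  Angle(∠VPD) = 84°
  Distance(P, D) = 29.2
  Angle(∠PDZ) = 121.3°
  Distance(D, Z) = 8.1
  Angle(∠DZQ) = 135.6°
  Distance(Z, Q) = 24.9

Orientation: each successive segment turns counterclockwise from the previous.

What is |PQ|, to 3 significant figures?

41.7

R is at the origin; RM runs at 151.7° with length 16.3, so M = (-14.4, 7.73). RM ⟂ MV, so MV runs at -118°; with |MV| = 18.4, V = (-23.1, -8.47). ∠MVP = 49.3° gives VP at 12.4° from the x-axis; with |VP| = 12.4, P = (-11.0, -5.81). ∠VPD = 84.0° gives PD at 108° from the x-axis; with |PD| = 29.2, D = (-20.2, 21.9). ∠PDZ = 121.3° gives DZ at 167° from the x-axis; with |DZ| = 8.1, Z = (-28.1, 23.7). ∠DZQ = 135.6° gives ZQ at -148° from the x-axis; with |ZQ| = 24.9, Q = (-49.3, 10.7). Then |PQ| = |Q − P| = 41.7.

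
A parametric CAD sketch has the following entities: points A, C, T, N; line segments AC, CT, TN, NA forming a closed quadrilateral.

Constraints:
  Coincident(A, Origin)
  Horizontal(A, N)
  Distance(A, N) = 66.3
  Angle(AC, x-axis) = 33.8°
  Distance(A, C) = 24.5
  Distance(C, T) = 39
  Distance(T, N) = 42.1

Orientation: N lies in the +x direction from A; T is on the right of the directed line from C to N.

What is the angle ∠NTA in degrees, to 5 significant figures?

108.71°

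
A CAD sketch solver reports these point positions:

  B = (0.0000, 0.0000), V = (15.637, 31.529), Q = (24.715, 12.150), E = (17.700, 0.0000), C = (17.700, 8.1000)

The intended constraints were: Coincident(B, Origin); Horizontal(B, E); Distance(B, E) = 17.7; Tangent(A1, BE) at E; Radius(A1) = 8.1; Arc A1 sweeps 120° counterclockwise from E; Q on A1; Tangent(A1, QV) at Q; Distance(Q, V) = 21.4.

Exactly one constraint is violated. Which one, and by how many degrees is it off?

Tangent(A1, QV) at Q — off by 4.90°.

B = (0.00, 0.00) ✓; B.y = 0.00, E.y = 0.00 ✓; |BE| = 17.70 ✓; ∠(CE, EB) = 90.00° ✓; |CE| = 8.100 ✓; bearing(C→Q) − bearing(C→E) = 120.0° ✓; |CQ| = 8.100 ✓; ∠(CQ, QV) = 94.90° ✗; |QV| = 21.40 ✓.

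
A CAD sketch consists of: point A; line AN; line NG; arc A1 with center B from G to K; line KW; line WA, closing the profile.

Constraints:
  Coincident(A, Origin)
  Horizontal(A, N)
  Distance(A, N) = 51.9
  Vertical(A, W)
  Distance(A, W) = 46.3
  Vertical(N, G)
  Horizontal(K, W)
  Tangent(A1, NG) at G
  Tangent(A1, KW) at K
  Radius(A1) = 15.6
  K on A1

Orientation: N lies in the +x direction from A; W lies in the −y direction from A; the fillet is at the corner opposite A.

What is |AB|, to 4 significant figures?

47.54

A is at the origin; AN is horizontal with |AN| = 51.9 and N on the +x side, so N = (51.90, 0.000). A and W share the same x with |AW| = 46.3 and W on the −y side, so W = (0.000, -46.30). The virtual corner opposite A is at (51.90, -46.30). Tangency of A1 to NG means the radius BG is perpendicular to NG and since A1 is tangent to KW there, BK ⟂ KW, with radius 15.6, so the center B sits 15.6 in from both sides at B = (36.30, -30.70). Then |AB| = |B − A| = 47.54.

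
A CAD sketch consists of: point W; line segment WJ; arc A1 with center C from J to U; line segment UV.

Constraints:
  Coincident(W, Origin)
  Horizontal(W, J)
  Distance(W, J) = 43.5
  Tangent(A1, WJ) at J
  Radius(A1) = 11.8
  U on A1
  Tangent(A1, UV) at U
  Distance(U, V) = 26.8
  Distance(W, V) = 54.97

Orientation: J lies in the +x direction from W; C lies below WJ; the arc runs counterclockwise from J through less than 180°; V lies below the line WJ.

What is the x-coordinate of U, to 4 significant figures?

31.94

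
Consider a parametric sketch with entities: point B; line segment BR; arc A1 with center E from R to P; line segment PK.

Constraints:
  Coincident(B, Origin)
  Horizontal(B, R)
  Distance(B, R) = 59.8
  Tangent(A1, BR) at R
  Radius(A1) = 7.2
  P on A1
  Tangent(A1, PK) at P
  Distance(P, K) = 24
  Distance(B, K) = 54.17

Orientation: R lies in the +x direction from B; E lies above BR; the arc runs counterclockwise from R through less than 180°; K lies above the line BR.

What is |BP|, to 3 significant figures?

65.7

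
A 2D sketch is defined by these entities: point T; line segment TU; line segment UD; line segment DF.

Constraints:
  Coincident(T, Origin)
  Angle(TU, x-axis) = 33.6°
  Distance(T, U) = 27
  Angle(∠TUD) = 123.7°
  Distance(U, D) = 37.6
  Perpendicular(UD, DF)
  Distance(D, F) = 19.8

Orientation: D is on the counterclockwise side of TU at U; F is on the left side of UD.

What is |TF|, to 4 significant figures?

52.65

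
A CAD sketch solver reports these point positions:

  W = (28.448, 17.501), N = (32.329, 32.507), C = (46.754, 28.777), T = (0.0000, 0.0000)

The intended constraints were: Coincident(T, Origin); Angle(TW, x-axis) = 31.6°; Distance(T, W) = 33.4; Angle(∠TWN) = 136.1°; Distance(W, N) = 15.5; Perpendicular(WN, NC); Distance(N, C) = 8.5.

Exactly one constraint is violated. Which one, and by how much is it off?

Distance(N, C) = 8.5 — off by 6.40.

T = (0.00, 0.00) ✓; TW at 31.60° ✓; |TW| = 33.40 ✓; ∠TWN = 136.1° ✓; |WN| = 15.50 ✓; ∠(WN, NC) = 90.00° ✓; |NC| = 14.90 ✗.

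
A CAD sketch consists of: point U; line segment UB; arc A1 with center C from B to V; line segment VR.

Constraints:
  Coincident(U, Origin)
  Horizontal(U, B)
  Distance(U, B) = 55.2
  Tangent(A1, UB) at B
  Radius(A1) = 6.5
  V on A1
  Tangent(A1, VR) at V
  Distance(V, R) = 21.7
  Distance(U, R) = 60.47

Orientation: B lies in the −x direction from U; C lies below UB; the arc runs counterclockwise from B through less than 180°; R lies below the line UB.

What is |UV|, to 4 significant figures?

61.87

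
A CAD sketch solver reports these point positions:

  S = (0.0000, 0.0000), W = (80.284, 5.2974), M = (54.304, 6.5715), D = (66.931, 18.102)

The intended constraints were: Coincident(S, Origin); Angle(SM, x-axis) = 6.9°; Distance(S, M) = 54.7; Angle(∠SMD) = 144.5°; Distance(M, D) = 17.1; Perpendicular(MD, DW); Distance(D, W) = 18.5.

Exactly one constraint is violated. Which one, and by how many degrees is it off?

Perpendicular(MD, DW) — off by 3.80°.

S = (0.00, 0.00) ✓; SM at 6.900° ✓; |SM| = 54.70 ✓; ∠SMD = 144.5° ✓; |MD| = 17.10 ✓; ∠(MD, DW) = 86.20° ✗; |DW| = 18.50 ✓.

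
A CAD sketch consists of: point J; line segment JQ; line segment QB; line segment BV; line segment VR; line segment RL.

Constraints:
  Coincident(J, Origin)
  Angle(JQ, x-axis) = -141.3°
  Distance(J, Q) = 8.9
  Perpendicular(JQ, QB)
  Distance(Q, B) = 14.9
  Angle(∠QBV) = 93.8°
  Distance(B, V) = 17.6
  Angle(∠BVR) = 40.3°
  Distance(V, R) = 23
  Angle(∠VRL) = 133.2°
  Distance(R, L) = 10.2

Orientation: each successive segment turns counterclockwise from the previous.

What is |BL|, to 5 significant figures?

17.024

J is at the origin; JQ runs at -141.3° with length 8.9, so Q = (-6.9458, -5.5647). JQ ⟂ QB, so QB runs at -51.300°; with |QB| = 14.9, B = (2.3703, -17.193). ∠QBV = 93.8° gives BV at 34.900° from the x-axis; with |BV| = 17.6, V = (16.805, -7.1233). ∠BVR = 40.3° gives VR at 174.60° from the x-axis; with |VR| = 23.0, R = (-6.0930, -4.9588). ∠VRL = 133.2° gives RL at -138.60° from the x-axis; with |RL| = 10.2, L = (-13.744, -11.704). Then |BL| = |L − B| = 17.024.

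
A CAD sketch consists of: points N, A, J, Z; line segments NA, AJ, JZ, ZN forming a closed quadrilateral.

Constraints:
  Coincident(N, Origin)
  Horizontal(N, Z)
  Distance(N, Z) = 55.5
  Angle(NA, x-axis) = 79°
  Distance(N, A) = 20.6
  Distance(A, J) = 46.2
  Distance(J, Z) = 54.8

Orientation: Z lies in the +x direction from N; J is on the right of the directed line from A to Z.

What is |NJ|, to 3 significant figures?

26.8

Checks: |AJ| = 46.20 ✓; |JZ| = 54.80 ✓.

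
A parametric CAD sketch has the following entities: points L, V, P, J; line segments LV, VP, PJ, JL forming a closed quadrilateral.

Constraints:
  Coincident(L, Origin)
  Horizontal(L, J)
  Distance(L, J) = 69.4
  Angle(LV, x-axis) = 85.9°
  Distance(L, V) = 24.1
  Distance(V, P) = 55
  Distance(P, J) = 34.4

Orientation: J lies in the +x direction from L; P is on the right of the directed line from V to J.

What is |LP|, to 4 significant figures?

42.37

L is at the origin; L and J share the same y with |LJ| = 69.4 and J in +x, so J = (69.4, 0). LV runs at 85.9° with |LV| = 24.1, so V = (1.723, 24.04). P is determined by |VP| = 55.0 and |PJ| = 34.4 together: it lies at the intersection of circle(V, 55.0) and circle(J, 34.4). With |VJ| = 71.82, the foot of the radical line on VJ is 48.73 from V and the perpendicular offset is √(55.0² − 48.73²) = 25.50. Taking the right-of-VJ solution: P = (39.11, -16.30).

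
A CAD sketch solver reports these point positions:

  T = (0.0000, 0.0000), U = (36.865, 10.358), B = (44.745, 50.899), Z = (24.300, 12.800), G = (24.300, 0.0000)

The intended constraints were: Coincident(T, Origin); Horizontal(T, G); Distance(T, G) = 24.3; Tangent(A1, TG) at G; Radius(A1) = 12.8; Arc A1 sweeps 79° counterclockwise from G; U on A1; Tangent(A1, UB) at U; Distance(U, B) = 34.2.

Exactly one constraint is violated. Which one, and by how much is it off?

Distance(U, B) = 34.2 — off by 7.10.

T = (0.00, 0.00) ✓; T.y = 0.00, G.y = 0.00 ✓; |TG| = 24.30 ✓; ∠(ZG, GT) = 90.00° ✓; |ZG| = 12.80 ✓; bearing(Z→U) − bearing(Z→G) = 79.00° ✓; |ZU| = 12.80 ✓; ∠(ZU, UB) = 90.00° ✓; |UB| = 41.30 ✗.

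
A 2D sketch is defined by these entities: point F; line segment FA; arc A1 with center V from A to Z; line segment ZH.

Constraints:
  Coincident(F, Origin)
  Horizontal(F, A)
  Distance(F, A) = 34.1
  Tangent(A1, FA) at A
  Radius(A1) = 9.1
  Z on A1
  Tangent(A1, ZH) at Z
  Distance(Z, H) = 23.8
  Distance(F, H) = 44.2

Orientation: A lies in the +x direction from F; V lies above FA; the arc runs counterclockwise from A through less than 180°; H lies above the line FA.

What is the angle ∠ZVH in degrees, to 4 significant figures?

69.08°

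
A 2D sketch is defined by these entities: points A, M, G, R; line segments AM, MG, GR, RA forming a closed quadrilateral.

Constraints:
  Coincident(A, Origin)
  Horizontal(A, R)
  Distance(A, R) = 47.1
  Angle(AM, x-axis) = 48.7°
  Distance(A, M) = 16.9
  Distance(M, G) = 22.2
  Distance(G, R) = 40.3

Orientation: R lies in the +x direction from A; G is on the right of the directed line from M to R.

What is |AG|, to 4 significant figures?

12.16

A is at the origin; A and R share the same y with |AR| = 47.1 and R in +x, so R = (47.1, 0). AM runs at 48.7° with |AM| = 16.9, so M = (11.15, 12.70). G is determined by |MG| = 22.2 and |GR| = 40.3 together: it lies at the intersection of circle(M, 22.2) and circle(R, 40.3). With |MR| = 38.12, the foot of the radical line on MR is 4.224 from M and the perpendicular offset is √(22.2² − 4.224²) = 21.79. Taking the right-of-MR solution: G = (7.878, -9.261).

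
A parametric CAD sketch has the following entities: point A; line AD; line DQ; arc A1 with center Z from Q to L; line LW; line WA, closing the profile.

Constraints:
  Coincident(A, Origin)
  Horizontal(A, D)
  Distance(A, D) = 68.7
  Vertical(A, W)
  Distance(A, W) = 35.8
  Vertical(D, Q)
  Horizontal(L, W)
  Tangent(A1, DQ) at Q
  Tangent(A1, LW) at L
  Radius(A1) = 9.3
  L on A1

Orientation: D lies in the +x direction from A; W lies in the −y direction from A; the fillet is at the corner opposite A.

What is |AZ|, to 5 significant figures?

65.043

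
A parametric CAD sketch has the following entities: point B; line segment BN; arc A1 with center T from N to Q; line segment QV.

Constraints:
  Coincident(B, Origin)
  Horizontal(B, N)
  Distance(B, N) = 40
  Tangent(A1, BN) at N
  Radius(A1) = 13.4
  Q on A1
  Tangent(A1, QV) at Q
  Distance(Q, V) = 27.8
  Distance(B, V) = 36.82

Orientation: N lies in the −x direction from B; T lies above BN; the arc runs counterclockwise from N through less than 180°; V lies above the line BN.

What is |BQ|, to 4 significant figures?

28.90

Checks: |TQ| = 13.40 ✓; ∠(TQ, QV) = 90.00° ✓; |QV| = 27.80 ✓; |BV| = 36.82 ✓.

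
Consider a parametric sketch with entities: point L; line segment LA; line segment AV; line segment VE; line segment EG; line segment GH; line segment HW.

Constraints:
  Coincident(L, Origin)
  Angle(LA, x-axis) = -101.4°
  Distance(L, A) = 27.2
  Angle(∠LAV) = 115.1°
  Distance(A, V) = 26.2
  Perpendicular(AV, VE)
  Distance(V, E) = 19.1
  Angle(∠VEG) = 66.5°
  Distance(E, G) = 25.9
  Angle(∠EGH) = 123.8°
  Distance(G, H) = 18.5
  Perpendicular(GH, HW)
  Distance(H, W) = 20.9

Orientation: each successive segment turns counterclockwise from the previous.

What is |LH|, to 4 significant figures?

35.70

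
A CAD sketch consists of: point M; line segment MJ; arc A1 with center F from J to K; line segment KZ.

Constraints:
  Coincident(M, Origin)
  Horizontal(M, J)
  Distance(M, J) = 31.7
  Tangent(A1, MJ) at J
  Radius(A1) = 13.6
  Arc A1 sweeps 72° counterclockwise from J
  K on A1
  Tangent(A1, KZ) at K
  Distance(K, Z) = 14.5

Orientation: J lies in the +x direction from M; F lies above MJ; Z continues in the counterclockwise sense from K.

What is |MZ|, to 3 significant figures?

54.3

On A1, J sits at bearing -90° from F; a 72° counterclockwise sweep puts K at bearing -18°, so K = F + 13.6·(cos -18°, sin -18°) = (44.6, 9.40). The tangent condition forces FK to be normal to KZ, so KZ runs along (−sin -18°, cos -18°); with |KZ| = 14.5, Z = (49.1, 23.2). Then |MZ| = |Z − M| = 54.3.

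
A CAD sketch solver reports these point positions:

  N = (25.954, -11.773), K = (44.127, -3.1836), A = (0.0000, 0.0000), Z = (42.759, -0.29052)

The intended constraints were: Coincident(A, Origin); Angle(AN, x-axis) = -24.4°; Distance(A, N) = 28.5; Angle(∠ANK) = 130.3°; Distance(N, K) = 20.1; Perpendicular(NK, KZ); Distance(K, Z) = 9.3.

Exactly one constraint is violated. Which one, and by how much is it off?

Distance(K, Z) = 9.3 — off by 6.10.

A = (0.00, 0.00) ✓; AN at -24.40° ✓; |AN| = 28.50 ✓; ∠ANK = 130.3° ✓; |NK| = 20.10 ✓; ∠(NK, KZ) = 90.01° ✓; |KZ| = 3.200 ✗.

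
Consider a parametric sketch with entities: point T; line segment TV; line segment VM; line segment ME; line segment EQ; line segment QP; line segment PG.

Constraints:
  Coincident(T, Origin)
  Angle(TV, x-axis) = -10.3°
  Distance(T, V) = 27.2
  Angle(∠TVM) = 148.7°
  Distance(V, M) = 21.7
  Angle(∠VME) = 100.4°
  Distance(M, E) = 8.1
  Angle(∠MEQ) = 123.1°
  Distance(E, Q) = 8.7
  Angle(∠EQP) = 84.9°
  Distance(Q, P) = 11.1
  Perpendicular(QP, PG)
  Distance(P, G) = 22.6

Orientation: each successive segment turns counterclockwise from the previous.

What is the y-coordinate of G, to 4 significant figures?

-3.146

T is at the origin; TV runs at -10.3° with length 27.2, so V = (26.76, -4.863). ∠TVM = 148.7° gives VM at 21.00° from the x-axis; with |VM| = 21.7, M = (47.02, 2.913). ∠VME = 100.4° gives ME at 100.6° from the x-axis; with |ME| = 8.1, E = (45.53, 10.87). ∠MEQ = 123.1° gives EQ at 157.5° from the x-axis; with |EQ| = 8.7, Q = (37.49, 14.20). ∠EQP = 84.9° gives QP at -107.4° from the x-axis; with |QP| = 11.1, P = (34.17, 3.612). QP is perpendicular to PG, so PG runs at -17.40°; with |PG| = 22.6, G = (55.74, -3.146). So G.y = -3.146.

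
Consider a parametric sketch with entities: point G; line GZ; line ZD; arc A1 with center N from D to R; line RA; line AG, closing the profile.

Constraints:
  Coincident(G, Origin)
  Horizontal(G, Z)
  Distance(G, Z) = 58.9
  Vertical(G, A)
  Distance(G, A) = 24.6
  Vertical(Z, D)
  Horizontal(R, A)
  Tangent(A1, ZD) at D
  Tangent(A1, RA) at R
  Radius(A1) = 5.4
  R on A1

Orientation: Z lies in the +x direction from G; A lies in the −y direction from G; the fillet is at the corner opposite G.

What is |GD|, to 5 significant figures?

61.950

The virtual corner opposite G is at (58.900, -24.600). Tangency of A1 to ZD means the radius ND is perpendicular to ZD and A1 meets RA tangentially, so NR is at right angles to RA, with radius 5.4, so the center N sits 5.4 in from both sides at N = (53.500, -19.200). That places the tangent points at D = (58.900, -19.200) on ZD and R = (53.500, -24.600) on RA. Then |GD| = |D − G| = 61.950.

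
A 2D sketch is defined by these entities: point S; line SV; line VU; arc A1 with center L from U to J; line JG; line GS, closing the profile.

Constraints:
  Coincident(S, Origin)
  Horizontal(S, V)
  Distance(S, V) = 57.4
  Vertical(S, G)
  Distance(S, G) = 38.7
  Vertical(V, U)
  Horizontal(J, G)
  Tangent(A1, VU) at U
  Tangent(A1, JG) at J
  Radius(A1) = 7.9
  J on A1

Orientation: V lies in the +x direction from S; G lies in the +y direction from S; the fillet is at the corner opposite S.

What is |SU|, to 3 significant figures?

65.1

The virtual corner opposite S is at (57.4, 38.7). The tangent condition forces LU to be normal to VU and A1 meets JG tangentially, so LJ is at right angles to JG, with radius 7.9, so the center L sits 7.9 in from both sides at L = (49.5, 30.8). That places the tangent points at U = (57.4, 30.8) on VU and J = (49.5, 38.7) on JG. Then |SU| = |U − S| = 65.1.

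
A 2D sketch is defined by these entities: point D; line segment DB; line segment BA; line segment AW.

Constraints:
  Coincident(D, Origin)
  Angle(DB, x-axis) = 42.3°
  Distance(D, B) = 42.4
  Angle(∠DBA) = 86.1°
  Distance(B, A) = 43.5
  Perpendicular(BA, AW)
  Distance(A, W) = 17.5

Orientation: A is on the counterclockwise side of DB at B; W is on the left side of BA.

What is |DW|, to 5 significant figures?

47.590

D is at the origin; DB runs at 42.3° with length 42.4, so B = 42.4·(cos 42.3°, sin 42.3°) = (31.360, 28.536). ∠DBA = 86.1°, so BA runs at 42.3° + (180° − 86.1°) = 136.20° from the x-axis; with |BA| = 43.5, A = B + 43.5·(cos 136.20°, sin 136.20°) = (-0.036211, 58.644). BA is perpendicular to AW; with |AW| = 17.5 on the left of BA, W = A + 17.5·(-0.69214, -0.72176) = (-12.149, 46.013). Then |DW| = |W − D| = 47.590.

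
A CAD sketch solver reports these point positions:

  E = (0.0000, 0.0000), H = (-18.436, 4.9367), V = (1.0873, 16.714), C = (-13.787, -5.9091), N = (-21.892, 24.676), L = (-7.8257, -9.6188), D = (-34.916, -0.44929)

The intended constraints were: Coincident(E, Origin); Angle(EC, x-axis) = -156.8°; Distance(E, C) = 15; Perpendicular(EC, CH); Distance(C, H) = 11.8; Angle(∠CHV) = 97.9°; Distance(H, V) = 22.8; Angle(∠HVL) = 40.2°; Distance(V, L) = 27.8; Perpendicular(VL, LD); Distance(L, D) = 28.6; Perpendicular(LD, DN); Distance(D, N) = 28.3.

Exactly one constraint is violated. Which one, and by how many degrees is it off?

Perpendicular(LD, DN) — off by 8.70°.

E = (0.00, 0.00) ✓; EC at -156.8° ✓; |EC| = 15.00 ✓; ∠(EC, CH) = 90.00° ✓; |CH| = 11.80 ✓; ∠CHV = 97.90° ✓; |HV| = 22.80 ✓; ∠HVL = 40.20° ✓; |VL| = 27.80 ✓; ∠(VL, LD) = 90.00° ✓; |LD| = 28.60 ✓; ∠(LD, DN) = 98.70° ✗; |DN| = 28.30 ✓.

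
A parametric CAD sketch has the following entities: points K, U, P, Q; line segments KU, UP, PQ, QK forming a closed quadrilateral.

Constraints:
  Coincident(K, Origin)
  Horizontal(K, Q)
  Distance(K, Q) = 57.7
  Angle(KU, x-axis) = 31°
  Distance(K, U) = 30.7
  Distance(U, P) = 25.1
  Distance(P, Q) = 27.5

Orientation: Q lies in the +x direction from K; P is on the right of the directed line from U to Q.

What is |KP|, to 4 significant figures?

32.80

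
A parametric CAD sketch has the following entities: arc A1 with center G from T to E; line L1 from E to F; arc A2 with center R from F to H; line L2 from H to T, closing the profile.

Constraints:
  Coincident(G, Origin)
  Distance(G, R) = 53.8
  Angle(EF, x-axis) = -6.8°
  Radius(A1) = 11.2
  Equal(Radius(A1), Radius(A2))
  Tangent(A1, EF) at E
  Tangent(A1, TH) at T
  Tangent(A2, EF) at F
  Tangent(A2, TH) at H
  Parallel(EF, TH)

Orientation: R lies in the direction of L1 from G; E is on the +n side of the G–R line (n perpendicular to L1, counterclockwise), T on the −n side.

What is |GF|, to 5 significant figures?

54.953

The slot axis is L1's direction at -6.8°, so u = (cos -6.8°, sin -6.8°) = (0.99297, -0.11840) and n = (−sin -6.8°, cos -6.8°) = (0.11840, 0.99297). G is at the origin and R lies 53.8 along u from G, so R = 53.8·u = (53.422, -6.3701). Tangency of A1 to both parallel lines with radius 11.2 puts E and T at G ± 11.2·n: E = (1.3261, 11.121), T = (-1.3261, -11.121). Equal radii place F and H the same way about R: F = R + 11.2·n = (54.748, 4.7511), H = R − 11.2·n = (52.095, -17.491). Then |GF| = |F − G| = 54.953.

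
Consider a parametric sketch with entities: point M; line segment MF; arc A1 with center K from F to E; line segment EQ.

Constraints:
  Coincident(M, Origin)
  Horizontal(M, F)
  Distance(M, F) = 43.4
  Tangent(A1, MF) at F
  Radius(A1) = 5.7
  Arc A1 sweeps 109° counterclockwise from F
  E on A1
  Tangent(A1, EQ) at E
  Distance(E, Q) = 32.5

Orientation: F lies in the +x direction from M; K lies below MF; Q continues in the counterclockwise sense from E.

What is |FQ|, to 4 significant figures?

38.64

M is at the origin; M and F share the same y with |MF| = 43.4 and F on the +x side, so F = (43.40, 0.000). The tangent condition forces KF to be normal to MF, so K = F + (0, -5.7) = (43.40, -5.700). On A1, F sits at bearing 90° from K; a 109° counterclockwise sweep puts E at bearing 199°, so E = K + 5.7·(cos 199°, sin 199°) = (38.01, -7.556). The tangent condition forces KE to be normal to EQ, so EQ runs along (−sin 199°, cos 199°); with |EQ| = 32.5, Q = (48.59, -38.29). Then |FQ| = |Q − F| = 38.64.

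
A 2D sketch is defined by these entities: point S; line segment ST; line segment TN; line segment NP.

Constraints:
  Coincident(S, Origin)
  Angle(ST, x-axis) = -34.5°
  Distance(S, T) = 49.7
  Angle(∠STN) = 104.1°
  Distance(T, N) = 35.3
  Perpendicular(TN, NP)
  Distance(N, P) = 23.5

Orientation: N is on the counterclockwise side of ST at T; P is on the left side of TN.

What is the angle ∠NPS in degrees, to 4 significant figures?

117.5°

S is at the origin; ST runs at -34.5° with length 49.7, so T = 49.7·(cos -34.5°, sin -34.5°) = (40.96, -28.15). ∠STN = 104.1°, so TN runs at -34.5° + (180° − 104.1°) = 41.40° from the x-axis; with |TN| = 35.3, N = T + 35.3·(cos 41.40°, sin 41.40°) = (67.44, -4.806). TN ⟂ NP; with |NP| = 23.5 on the left of TN, P = N + 23.5·(-0.6613, 0.7501) = (51.90, 12.82). Then cos ∠NPS = PN·PS / (|PN||PS|), giving 117.5°.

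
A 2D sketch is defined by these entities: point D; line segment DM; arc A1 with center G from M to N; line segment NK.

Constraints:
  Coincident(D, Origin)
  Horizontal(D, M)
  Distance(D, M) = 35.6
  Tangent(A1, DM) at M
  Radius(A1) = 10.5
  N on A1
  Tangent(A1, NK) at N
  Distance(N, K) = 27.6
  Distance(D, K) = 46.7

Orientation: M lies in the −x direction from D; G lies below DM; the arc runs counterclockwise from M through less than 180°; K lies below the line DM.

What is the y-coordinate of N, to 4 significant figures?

-17.12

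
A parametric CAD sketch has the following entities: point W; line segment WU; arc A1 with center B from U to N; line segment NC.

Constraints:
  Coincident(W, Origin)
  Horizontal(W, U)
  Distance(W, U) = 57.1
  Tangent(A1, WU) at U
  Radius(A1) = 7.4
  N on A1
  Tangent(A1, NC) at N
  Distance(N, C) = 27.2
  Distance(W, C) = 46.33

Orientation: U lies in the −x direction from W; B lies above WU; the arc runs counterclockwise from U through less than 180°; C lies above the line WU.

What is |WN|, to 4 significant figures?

50.79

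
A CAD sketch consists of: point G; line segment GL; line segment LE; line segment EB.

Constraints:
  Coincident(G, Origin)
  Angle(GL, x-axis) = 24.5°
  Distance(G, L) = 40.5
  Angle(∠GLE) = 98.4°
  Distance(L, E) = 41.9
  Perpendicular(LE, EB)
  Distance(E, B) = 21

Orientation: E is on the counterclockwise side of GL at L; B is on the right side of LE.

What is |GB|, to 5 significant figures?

77.559

G is at the origin; GL runs at 24.5° with length 40.5, so L = 40.5·(cos 24.5°, sin 24.5°) = (36.853, 16.795). ∠GLE = 98.4°, so LE runs at 24.5° + (180° − 98.4°) = 106.10° from the x-axis; with |LE| = 41.9, E = L + 41.9·(cos 106.10°, sin 106.10°) = (25.234, 57.052). The perpendicularity gives EB at right angles to LE; with |EB| = 21.0 on the right of LE, B = E + 21.0·(0.96078, 0.27731) = (45.410, 62.875). Then |GB| = |B − G| = 77.559.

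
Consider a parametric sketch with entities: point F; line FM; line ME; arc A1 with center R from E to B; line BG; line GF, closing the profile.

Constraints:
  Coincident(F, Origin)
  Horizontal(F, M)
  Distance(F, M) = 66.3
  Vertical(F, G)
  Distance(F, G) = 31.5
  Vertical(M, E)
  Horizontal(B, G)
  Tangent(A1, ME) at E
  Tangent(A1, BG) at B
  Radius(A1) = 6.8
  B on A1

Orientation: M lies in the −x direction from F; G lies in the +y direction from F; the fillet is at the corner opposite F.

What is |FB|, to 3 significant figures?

67.3

F is at the origin; F and M share the same y with |FM| = 66.3 and M on the −x side, so M = (-66.3, 0.00). F and G share the same x with |FG| = 31.5 and G on the +y side, so G = (0.00, 31.5). The virtual corner opposite F is at (-66.3, 31.5). A1 meets ME tangentially, so RE is at right angles to ME and the tangent condition forces RB to be normal to BG, with radius 6.8, so the center R sits 6.8 in from both sides at R = (-59.5, 24.7). That places the tangent points at E = (-66.3, 24.7) on ME and B = (-59.5, 31.5) on BG. Then |FB| = |B − F| = 67.3.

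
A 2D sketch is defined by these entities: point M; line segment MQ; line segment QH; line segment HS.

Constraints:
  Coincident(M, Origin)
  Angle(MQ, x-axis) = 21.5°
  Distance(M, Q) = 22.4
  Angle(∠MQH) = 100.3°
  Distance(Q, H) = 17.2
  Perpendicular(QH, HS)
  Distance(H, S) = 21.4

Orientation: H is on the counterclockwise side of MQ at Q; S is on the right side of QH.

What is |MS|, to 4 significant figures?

48.34

M is at the origin; MQ runs at 21.5° with length 22.4, so Q = 22.4·(cos 21.5°, sin 21.5°) = (20.84, 8.210). ∠MQH = 100.3°, so QH runs at 21.5° + (180° − 100.3°) = 101.2° from the x-axis; with |QH| = 17.2, H = Q + 17.2·(cos 101.2°, sin 101.2°) = (17.50, 25.08). QH is perpendicular to HS; with |HS| = 21.4 on the right of QH, S = H + 21.4·(0.9810, 0.1942) = (38.49, 29.24). Then |MS| = |S − M| = 48.34.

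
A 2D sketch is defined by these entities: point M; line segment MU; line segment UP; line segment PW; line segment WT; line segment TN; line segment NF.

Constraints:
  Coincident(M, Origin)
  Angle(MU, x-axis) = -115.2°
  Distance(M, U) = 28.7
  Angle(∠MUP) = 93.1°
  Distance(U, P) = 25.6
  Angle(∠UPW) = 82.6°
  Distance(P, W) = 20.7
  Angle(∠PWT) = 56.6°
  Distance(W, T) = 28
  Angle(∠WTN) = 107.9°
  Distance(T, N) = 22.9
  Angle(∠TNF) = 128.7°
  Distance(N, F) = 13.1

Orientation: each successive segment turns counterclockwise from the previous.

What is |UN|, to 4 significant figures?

21.66

∠PWT = 56.6° gives WT at -167.5° from the x-axis; with |WT| = 28.0, T = (-9.631, -24.83). ∠WTN = 107.9° gives TN at -95.40° from the x-axis; with |TN| = 22.9, N = (-11.79, -47.63). Then |UN| = |N − U| = 21.66.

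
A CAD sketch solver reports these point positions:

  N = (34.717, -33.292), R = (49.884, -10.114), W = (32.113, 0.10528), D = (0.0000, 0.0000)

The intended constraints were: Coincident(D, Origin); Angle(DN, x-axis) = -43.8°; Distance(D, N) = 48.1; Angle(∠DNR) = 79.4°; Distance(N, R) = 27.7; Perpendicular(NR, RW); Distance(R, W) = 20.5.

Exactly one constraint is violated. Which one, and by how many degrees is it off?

Perpendicular(NR, RW) — off by 3.30°.

D = (0.00, 0.00) ✓; DN at -43.80° ✓; |DN| = 48.10 ✓; ∠DNR = 79.40° ✓; |NR| = 27.70 ✓; ∠(NR, RW) = 93.30° ✗; |RW| = 20.50 ✓.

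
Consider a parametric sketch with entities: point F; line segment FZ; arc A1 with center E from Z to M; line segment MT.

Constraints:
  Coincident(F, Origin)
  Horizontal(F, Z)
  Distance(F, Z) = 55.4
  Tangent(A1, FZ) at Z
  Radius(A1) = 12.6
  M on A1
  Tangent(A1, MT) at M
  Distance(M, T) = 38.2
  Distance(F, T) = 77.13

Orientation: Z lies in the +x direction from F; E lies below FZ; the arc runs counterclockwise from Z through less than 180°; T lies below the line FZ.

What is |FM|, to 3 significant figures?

46.6

F is at the origin; F and Z share the same y with |FZ| = 55.4 and Z on the +x side, so Z = (55.4, 0.00). A1 meets FZ tangentially, so EZ is at right angles to FZ, so E = Z + (0, -12.6) = (55.4, -12.6). Since EM ⟂ MT (tangency), |ET| = √(12.6² + 38.2²) = 40.2 regardless of where M sits on A1. So T lies on both circle(F, 77.13) and circle(E, 40.2); the below-FZ intersection is T = (56.2, -52.8). M is the foot of the tangent from T: M = (43.5, -16.8).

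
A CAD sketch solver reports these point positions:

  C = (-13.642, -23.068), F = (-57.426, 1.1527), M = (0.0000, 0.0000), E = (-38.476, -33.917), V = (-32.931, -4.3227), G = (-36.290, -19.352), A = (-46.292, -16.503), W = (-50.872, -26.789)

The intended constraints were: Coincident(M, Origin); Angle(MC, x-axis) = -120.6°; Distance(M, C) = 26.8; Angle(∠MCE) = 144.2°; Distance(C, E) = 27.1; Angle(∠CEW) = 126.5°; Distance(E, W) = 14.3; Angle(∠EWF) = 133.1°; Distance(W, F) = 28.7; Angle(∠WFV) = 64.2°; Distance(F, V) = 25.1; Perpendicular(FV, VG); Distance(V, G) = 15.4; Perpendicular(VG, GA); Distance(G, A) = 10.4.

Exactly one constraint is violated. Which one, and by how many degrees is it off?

Perpendicular(VG, GA) — off by 3.30°.

M = (0.00, 0.00) ✓; MC at -120.6° ✓; |MC| = 26.80 ✓; ∠MCE = 144.2° ✓; |CE| = 27.10 ✓; ∠CEW = 126.5° ✓; |EW| = 14.30 ✓; ∠EWF = 133.1° ✓; |WF| = 28.70 ✓; ∠WFV = 64.20° ✓; |FV| = 25.10 ✓; ∠(FV, VG) = 90.00° ✓; |VG| = 15.40 ✓; ∠(VG, GA) = 93.30° ✗; |GA| = 10.40 ✓.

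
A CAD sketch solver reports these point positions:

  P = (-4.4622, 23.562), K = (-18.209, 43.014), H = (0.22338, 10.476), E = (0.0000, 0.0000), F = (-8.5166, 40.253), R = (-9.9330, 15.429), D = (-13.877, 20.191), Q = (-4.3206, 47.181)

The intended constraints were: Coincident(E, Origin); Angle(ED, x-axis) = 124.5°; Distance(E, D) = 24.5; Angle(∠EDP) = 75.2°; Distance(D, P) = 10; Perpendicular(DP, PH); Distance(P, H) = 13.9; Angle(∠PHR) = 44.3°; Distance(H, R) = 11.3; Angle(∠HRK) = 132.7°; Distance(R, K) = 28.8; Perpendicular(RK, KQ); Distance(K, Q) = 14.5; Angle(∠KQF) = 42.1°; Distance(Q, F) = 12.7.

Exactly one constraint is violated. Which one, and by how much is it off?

Distance(Q, F) = 12.7 — off by 4.60.

E = (0.00, 0.00) ✓; ED at 124.5° ✓; |ED| = 24.50 ✓; ∠EDP = 75.20° ✓; |DP| = 10.00 ✓; ∠(DP, PH) = 90.00° ✓; |PH| = 13.90 ✓; ∠PHR = 44.30° ✓; |HR| = 11.30 ✓; ∠HRK = 132.7° ✓; |RK| = 28.80 ✓; ∠(RK, KQ) = 90.00° ✓; |KQ| = 14.50 ✓; ∠KQF = 42.10° ✓; |QF| = 8.100 ✗.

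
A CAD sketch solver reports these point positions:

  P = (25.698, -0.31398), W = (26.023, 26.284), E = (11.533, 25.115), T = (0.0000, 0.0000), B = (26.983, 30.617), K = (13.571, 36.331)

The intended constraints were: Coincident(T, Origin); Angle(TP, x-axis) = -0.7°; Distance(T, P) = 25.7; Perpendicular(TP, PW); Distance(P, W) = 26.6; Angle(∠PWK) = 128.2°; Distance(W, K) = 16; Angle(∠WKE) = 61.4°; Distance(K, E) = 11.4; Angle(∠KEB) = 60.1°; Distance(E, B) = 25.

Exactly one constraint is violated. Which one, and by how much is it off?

Distance(E, B) = 25 — off by 8.60.

T = (0.00, 0.00) ✓; TP at -0.7000° ✓; |TP| = 25.70 ✓; ∠(TP, PW) = 90.00° ✓; |PW| = 26.60 ✓; ∠PWK = 128.2° ✓; |WK| = 16.00 ✓; ∠WKE = 61.40° ✓; |KE| = 11.40 ✓; ∠KEB = 60.10° ✓; |EB| = 16.40 ✗.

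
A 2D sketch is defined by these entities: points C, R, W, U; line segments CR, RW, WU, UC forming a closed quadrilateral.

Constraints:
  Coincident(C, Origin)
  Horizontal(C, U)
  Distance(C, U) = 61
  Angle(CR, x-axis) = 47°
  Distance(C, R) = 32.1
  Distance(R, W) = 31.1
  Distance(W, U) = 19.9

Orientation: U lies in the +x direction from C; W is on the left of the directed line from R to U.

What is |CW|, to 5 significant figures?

55.504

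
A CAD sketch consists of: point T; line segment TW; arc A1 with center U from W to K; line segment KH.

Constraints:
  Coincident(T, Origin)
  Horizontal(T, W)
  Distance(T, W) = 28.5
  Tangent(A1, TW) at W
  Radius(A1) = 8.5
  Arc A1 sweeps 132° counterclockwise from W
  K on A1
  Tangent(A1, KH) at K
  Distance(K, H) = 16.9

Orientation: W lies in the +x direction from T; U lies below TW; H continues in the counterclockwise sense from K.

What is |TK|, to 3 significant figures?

26.3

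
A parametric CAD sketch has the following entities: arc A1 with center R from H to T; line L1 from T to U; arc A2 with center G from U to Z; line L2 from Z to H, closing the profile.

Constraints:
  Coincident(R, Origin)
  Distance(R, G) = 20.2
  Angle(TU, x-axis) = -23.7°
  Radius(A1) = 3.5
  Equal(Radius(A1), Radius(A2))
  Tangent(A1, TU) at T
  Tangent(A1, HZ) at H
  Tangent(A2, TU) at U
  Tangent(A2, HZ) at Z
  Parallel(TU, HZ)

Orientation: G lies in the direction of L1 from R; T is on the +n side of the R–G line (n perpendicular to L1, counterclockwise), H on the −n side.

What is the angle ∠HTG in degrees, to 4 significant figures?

80.17°

R is at the origin and G lies 20.2 along u from R, so G = 20.2·u = (18.50, -8.119). Tangency of A1 to both parallel lines with radius 3.5 puts T and H at R ± 3.5·n: T = (1.407, 3.205), H = (-1.407, -3.205). Then cos ∠HTG = TH·TG / (|TH||TG|), giving 80.17°.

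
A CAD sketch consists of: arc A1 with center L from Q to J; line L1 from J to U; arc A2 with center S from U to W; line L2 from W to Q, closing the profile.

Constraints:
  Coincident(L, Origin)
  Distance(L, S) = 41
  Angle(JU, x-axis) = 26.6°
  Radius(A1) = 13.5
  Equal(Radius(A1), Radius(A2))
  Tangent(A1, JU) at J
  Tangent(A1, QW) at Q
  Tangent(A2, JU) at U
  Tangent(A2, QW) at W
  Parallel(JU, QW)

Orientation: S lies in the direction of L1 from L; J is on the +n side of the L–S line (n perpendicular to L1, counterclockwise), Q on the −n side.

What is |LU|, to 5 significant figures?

43.165

The slot axis is L1's direction at 26.6°, so u = (cos 26.6°, sin 26.6°) = (0.89415, 0.44776) and n = (−sin 26.6°, cos 26.6°) = (-0.44776, 0.89415). L is at the origin and S lies 41.0 along u from L, so S = 41.0·u = (36.660, 18.358). Tangency of A1 to both parallel lines with radius 13.5 puts J and Q at L ± 13.5·n: J = (-6.0447, 12.071), Q = (6.0447, -12.071). Equal radii place U and W the same way about S: U = S + 13.5·n = (30.616, 30.429), W = S − 13.5·n = (42.705, 6.2870). Then |LU| = |U − L| = 43.165.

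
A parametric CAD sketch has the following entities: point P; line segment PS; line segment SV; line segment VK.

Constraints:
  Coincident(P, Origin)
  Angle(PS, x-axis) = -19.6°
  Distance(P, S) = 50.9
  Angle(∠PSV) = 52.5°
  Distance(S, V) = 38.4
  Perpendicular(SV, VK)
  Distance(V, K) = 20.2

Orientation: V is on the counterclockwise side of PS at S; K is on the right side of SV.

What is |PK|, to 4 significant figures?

61.03

∠PSV = 52.5°, so SV runs at -19.6° + (180° − 52.5°) = 107.9° from the x-axis; with |SV| = 38.4, V = S + 38.4·(cos 107.9°, sin 107.9°) = (36.15, 19.47). SV is perpendicular to VK; with |VK| = 20.2 on the right of SV, K = V + 20.2·(0.9516, 0.3074) = (55.37, 25.68). Then |PK| = |K − P| = 61.03.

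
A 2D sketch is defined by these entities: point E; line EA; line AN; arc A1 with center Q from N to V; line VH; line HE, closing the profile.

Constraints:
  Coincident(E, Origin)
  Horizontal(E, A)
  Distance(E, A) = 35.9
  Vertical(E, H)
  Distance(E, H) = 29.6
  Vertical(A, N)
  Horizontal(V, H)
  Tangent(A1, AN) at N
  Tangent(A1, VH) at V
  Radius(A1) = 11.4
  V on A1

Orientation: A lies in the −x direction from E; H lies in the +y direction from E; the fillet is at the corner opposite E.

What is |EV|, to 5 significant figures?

38.424

The virtual corner opposite E is at (-35.900, 29.600). Since A1 is tangent to AN there, QN ⟂ AN and tangency of A1 to VH means the radius QV is perpendicular to VH, with radius 11.4, so the center Q sits 11.4 in from both sides at Q = (-24.500, 18.200). That places the tangent points at N = (-35.900, 18.200) on AN and V = (-24.500, 29.600) on VH. Then |EV| = |V − E| = 38.424.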